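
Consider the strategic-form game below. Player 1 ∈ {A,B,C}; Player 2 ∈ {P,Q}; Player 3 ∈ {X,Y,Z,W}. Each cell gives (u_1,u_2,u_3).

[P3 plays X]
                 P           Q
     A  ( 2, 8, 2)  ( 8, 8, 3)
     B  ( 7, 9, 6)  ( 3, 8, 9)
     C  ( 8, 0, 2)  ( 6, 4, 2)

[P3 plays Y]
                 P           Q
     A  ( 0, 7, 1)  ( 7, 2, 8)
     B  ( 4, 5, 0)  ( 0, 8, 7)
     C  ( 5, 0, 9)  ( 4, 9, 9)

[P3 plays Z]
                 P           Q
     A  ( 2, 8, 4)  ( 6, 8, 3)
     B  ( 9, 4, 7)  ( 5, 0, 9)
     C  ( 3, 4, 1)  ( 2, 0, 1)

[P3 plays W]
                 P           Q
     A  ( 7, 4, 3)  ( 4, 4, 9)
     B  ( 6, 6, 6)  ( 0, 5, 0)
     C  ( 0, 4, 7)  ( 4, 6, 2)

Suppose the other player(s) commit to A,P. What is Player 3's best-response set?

u_3(X vs A,P) = 2
u_3(Y vs A,P) = 1
u_3(Z vs A,P) = 4
u_3(W vs A,P) = 3
max payoff 4 at {Z}

P3 best: {Z}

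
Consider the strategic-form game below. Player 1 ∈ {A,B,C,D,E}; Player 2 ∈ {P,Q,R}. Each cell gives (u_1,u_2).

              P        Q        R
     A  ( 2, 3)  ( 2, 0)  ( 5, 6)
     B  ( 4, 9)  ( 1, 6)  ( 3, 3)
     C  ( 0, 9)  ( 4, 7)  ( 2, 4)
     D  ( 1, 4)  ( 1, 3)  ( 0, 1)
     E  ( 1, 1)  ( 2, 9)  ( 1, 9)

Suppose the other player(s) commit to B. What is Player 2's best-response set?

u_2(P vs B) = 9
u_2(Q vs B) = 6
u_2(R vs B) = 3
max payoff 9 at {P}

BR_2 = {P}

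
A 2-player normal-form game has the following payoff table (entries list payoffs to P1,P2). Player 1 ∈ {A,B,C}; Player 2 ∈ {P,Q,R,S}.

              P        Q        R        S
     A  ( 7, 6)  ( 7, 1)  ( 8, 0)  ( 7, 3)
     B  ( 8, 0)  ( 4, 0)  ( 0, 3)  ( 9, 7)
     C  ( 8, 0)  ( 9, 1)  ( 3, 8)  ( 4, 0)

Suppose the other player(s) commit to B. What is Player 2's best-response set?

argmax u_2 = {S}

u_2(P vs B) = 0
u_2(Q vs B) = 0
u_2(R vs B) = 3
u_2(S vs B) = 7
max payoff 7 at {S}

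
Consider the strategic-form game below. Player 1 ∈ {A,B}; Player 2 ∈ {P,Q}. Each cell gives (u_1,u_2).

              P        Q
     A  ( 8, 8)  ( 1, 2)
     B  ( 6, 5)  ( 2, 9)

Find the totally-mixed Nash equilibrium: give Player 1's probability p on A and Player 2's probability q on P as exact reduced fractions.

P1 mixes 2/5 on A; P2 mixes 1/3 on P

P1 indiff ⇒ q·8+(1-q)·1 = q·6+(1-q)·2 ⇒ q(2) = (1-q)(1) ⇒ q = 1/3
P2 indiff ⇒ p·8+(1-p)·5 = p·2+(1-p)·9 ⇒ p(6) = (1-p)(4) ⇒ p = 2/5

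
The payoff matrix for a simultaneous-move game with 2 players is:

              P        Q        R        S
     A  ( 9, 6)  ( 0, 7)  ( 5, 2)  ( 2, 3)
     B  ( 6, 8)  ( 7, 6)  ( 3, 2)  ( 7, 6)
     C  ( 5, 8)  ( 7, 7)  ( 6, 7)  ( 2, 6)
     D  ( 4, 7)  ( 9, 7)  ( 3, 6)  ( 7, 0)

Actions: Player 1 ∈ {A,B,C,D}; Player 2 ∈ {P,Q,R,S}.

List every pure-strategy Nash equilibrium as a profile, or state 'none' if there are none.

PSNE = {(D,Q)}

(A,P): not NE [P2→Q gives 7>6]
(A,Q): not NE [P1→D gives 9>0]
(A,R): not NE [P1→C gives 6>5; P2→Q gives 7>2]
(A,S): not NE [P1→D gives 7>2; P2→Q gives 7>3]
(B,P): not NE [P1→A gives 9>6]
(B,Q): not NE [P1→D gives 9>7; P2→P gives 8>6]
(B,R): not NE [P1→C gives 6>3; P2→P gives 8>2]
(B,S): not NE [P2→P gives 8>6]
(C,P): not NE [P1→A gives 9>5]
(C,Q): not NE [P1→D gives 9>7; P2→P gives 8>7]
(C,R): not NE [P2→P gives 8>7]
(C,S): not NE [P1→D gives 7>2; P2→P gives 8>6]
(D,P): not NE [P1→A gives 9>4]
(D,Q): NE
(D,R): not NE [P1→C gives 6>3; P2→Q gives 7>6]
(D,S): not NE [P2→Q gives 7>0]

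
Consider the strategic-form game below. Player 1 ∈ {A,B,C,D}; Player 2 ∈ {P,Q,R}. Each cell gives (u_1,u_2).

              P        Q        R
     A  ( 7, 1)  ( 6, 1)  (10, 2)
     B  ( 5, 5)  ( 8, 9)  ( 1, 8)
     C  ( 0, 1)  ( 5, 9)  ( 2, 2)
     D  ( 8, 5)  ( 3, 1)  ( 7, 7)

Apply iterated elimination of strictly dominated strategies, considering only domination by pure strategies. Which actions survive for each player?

IESDS → P1:{A,B} P2:{Q,R}

P1 drop C (A beats it: P:7>0 Q:6>5 R:10>2)
P2 drop P (R beats it: A:2>1 B:8>5 D:7>5)
P1 drop D (A beats it: Q:6>3 R:10>7)
P1→{A,B} P2→{Q,R}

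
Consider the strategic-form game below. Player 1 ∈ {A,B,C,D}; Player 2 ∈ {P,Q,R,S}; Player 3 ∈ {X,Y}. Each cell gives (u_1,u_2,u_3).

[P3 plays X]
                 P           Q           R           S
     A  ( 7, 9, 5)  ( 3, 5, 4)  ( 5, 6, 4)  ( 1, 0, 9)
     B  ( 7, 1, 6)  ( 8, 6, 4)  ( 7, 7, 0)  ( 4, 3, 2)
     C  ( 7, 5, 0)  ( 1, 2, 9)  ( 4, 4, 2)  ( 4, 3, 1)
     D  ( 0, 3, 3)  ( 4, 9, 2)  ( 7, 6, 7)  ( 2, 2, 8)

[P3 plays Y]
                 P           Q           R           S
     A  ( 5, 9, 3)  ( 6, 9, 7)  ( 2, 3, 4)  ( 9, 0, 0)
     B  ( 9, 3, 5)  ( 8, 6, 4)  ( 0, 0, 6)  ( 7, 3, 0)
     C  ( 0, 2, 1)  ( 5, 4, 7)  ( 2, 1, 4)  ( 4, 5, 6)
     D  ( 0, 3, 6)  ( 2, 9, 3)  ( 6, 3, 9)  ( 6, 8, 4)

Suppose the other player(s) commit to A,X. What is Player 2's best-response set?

u_2(P vs A,X) = 9
u_2(Q vs A,X) = 5
u_2(R vs A,X) = 6
u_2(S vs A,X) = 0
max payoff 9 at {P}

argmax u_2 = {P}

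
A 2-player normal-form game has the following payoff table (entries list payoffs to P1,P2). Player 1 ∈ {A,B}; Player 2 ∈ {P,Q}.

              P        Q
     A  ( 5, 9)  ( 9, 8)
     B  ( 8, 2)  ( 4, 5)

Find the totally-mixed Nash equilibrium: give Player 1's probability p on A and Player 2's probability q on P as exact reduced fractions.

P1 indiff ⇒ q·5+(1-q)·9 = q·8+(1-q)·4 ⇒ q(-3) = (1-q)(-5) ⇒ q = 5/8
P2 indiff ⇒ p·9+(1-p)·2 = p·8+(1-p)·5 ⇒ p(1) = (1-p)(3) ⇒ p = 3/4

p=3/4, q=5/8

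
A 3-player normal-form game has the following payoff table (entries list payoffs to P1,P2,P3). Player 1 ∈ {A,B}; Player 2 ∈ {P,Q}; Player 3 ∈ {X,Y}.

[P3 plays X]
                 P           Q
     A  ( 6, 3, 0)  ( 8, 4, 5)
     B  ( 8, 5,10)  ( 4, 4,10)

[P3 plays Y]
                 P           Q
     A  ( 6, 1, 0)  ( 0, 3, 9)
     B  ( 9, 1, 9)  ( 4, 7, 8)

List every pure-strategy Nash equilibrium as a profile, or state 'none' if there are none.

PSNE = {(B,P,X)}

(A,P,X): not NE [P1→B gives 8>6; P2→Q gives 4>3]
(A,P,Y): not NE [P1→B gives 9>6; P2→Q gives 3>1]
(A,Q,X): not NE [P3→Y gives 9>5]
(A,Q,Y): not NE [P1→B gives 4>0]
(B,P,X): NE
(B,P,Y): not NE [P2→Q gives 7>1; P3→X gives 10>9]
(B,Q,X): not NE [P1→A gives 8>4; P2→P gives 5>4]
(B,Q,Y): not NE [P3→X gives 10>8]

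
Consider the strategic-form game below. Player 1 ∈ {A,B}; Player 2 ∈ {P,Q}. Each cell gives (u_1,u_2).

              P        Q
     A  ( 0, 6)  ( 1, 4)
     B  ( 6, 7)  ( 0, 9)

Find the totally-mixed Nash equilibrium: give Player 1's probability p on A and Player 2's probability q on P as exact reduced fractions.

P1 indiff ⇒ q·0+(1-q)·1 = q·6+(1-q)·0 ⇒ q(-6) = (1-q)(-1) ⇒ q = 1/7
P2 indiff ⇒ p·6+(1-p)·7 = p·4+(1-p)·9 ⇒ p(2) = (1-p)(2) ⇒ p = 1/2

p=1/2, q=1/7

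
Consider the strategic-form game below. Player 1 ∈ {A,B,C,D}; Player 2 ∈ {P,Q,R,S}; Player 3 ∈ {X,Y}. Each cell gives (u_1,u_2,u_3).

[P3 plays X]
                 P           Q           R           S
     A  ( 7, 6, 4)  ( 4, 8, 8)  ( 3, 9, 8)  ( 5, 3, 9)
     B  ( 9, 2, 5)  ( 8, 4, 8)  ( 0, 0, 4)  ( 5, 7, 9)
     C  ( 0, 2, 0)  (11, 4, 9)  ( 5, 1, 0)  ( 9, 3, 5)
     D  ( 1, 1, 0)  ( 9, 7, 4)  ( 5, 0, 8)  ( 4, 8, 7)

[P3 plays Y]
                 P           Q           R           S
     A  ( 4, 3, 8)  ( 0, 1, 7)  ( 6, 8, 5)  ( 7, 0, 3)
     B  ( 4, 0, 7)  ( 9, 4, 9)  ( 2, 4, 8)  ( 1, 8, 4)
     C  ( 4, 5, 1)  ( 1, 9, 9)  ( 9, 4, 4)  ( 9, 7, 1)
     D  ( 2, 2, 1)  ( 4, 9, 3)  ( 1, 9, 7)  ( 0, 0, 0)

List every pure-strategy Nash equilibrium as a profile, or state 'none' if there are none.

(A,P,X): not NE [P1→B gives 9>7; P2→R gives 9>6; P3→Y gives 8>4]
(A,P,Y): not NE [P2→R gives 8>3]
(A,Q,X): not NE [P1→C gives 11>4; P2→R gives 9>8]
(A,Q,Y): not NE [P1→B gives 9>0; P2→R gives 8>1; P3→X gives 8>7]
(A,R,X): not NE [P1→D gives 5>3]
(A,R,Y): not NE [P1→C gives 9>6; P3→X gives 8>5]
(A,S,X): not NE [P1→C gives 9>5; P2→R gives 9>3]
(A,S,Y): not NE [P1→C gives 9>7; P2→R gives 8>0; P3→X gives 9>3]
(B,P,X): not NE [P2→S gives 7>2; P3→Y gives 7>5]
(B,P,Y): not NE [P2→S gives 8>0]
(B,Q,X): not NE [P1→C gives 11>8; P2→S gives 7>4; P3→Y gives 9>8]
(B,Q,Y): not NE [P2→S gives 8>4]
(B,R,X): not NE [P1→D gives 5>0; P2→S gives 7>0; P3→Y gives 8>4]
(B,R,Y): not NE [P1→C gives 9>2; P2→S gives 8>4]
(B,S,X): not NE [P1→C gives 9>5]
(B,S,Y): not NE [P1→C gives 9>1; P3→X gives 9>4]
(C,P,X): not NE [P1→B gives 9>0; P2→Q gives 4>2; P3→Y gives 1>0]
(C,P,Y): not NE [P2→Q gives 9>5]
(C,Q,X): NE
(C,Q,Y): not NE [P1→B gives 9>1]
(C,R,X): not NE [P2→Q gives 4>1; P3→Y gives 4>0]
(C,R,Y): not NE [P2→Q gives 9>4]
(C,S,X): not NE [P2→Q gives 4>3]
(C,S,Y): not NE [P2→Q gives 9>7; P3→X gives 5>1]
(D,P,X): not NE [P1→B gives 9>1; P2→S gives 8>1; P3→Y gives 1>0]
(D,P,Y): not NE [P1→C gives 4>2; P2→R gives 9>2]
(D,Q,X): not NE [P1→C gives 11>9; P2→S gives 8>7]
(D,Q,Y): not NE [P1→B gives 9>4; P3→X gives 4>3]
(D,R,X): not NE [P2→S gives 8>0]
(D,R,Y): not NE [P1→C gives 9>1; P3→X gives 8>7]
(D,S,X): not NE [P1→C gives 9>4]
(D,S,Y): not NE [P1→C gives 9>0; P2→R gives 9>0; P3→X gives 7>0]

PSNE = {(C,Q,X)}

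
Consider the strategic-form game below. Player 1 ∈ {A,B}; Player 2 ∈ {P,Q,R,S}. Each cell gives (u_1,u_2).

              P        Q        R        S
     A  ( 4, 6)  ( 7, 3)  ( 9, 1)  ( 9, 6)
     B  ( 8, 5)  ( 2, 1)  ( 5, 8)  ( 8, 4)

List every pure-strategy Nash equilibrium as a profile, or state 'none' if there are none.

(A,P): not NE [P1→B gives 8>4]
(A,Q): not NE [P2→S gives 6>3]
(A,R): not NE [P2→S gives 6>1]
(A,S): NE
(B,P): not NE [P2→R gives 8>5]
(B,Q): not NE [P1→A gives 7>2; P2→R gives 8>1]
(B,R): not NE [P1→A gives 9>5]
(B,S): not NE [P1→A gives 9>8; P2→R gives 8>4]

NE set: (A,S)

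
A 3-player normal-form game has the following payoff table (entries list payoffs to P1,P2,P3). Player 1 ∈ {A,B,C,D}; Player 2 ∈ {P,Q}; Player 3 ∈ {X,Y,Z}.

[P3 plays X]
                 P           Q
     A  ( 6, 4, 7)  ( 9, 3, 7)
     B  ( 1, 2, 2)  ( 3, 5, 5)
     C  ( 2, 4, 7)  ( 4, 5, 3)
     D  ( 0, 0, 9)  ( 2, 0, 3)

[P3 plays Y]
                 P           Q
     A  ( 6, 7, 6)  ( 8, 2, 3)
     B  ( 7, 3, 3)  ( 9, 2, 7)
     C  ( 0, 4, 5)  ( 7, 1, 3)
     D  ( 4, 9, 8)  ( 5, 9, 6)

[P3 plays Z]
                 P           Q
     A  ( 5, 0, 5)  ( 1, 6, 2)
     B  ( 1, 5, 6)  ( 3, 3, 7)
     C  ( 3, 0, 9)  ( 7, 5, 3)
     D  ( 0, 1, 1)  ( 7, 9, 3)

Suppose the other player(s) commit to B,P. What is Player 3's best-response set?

P3 best: {Z}

u_3(X vs B,P) = 2
u_3(Y vs B,P) = 3
u_3(Z vs B,P) = 6
max payoff 6 at {Z}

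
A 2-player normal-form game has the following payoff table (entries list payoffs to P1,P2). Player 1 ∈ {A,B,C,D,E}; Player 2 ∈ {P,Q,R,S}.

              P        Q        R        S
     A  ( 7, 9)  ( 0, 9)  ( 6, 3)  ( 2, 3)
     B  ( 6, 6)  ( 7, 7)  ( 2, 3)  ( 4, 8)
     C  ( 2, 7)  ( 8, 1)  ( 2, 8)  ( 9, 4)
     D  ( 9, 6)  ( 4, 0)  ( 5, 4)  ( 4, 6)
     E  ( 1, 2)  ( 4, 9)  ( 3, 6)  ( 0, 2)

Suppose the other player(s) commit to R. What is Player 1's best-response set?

P1 best: {A}

u_1(A vs R) = 6
u_1(B vs R) = 2
u_1(C vs R) = 2
u_1(D vs R) = 5
u_1(E vs R) = 3
max payoff 6 at {A}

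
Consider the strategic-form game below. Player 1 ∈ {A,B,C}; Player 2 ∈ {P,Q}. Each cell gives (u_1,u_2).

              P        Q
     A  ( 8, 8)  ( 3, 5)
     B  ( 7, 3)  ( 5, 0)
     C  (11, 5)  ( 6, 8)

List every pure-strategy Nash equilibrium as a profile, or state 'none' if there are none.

PSNE = {(C,Q)}

(A,P): not NE [P1→C gives 11>8]
(A,Q): not NE [P1→C gives 6>3; P2→P gives 8>5]
(B,P): not NE [P1→C gives 11>7]
(B,Q): not NE [P1→C gives 6>5; P2→P gives 3>0]
(C,P): not NE [P2→Q gives 8>5]
(C,Q): NE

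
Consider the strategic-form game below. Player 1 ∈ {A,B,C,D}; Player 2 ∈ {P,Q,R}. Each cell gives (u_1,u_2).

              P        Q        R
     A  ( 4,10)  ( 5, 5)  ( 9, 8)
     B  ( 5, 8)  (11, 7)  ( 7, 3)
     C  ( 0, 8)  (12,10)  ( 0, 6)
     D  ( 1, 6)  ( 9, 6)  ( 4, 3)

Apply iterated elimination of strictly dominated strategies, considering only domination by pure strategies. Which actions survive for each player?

P1 drop D (B beats it: P:5>1 Q:11>9 R:7>4)
P2 drop R (P beats it: A:10>8 B:8>3 C:8>6)
P1 drop A (B beats it: P:5>4 Q:11>5)
P1→{B,C} P2→{P,Q}

Remaining: P1:{B,C} P2:{P,Q}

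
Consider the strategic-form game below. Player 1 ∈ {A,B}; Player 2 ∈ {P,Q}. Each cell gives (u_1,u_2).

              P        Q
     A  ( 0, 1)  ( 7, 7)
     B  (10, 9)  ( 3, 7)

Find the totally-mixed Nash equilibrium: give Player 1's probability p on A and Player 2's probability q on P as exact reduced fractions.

P1 indiff ⇒ q·0+(1-q)·7 = q·10+(1-q)·3 ⇒ q(-10) = (1-q)(-4) ⇒ q = 2/7
P2 indiff ⇒ p·1+(1-p)·9 = p·7+(1-p)·7 ⇒ p(-6) = (1-p)(-2) ⇒ p = 1/4

(p,q) = (1/4, 2/7)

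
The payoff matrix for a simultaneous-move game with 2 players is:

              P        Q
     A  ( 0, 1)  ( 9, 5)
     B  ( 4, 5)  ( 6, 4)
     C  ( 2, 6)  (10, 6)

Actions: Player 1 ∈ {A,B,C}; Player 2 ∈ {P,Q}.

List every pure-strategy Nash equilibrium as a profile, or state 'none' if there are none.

Nash profiles: (B,P), (C,Q)

(A,P): not NE [P1→B gives 4>0; P2→Q gives 5>1]
(A,Q): not NE [P1→C gives 10>9]
(B,P): NE
(B,Q): not NE [P1→C gives 10>6; P2→P gives 5>4]
(C,P): not NE [P1→B gives 4>2]
(C,Q): NE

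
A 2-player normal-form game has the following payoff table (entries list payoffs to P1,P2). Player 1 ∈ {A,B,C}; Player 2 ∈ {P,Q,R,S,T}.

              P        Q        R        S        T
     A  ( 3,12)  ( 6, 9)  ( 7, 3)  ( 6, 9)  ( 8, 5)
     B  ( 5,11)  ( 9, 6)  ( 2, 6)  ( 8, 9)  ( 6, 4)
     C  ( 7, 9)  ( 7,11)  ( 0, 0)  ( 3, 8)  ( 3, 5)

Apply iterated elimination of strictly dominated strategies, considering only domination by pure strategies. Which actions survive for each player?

IESDS → P1:{B,C} P2:{P,Q}

P2 drop R (P beats it: A:12>3 B:11>6 C:9>0)
P2 drop S (P beats it: A:12>9 B:11>9 C:9>8)
P2 drop T (P beats it: A:12>5 B:11>4 C:9>5)
P1 drop A (B beats it: P:5>3 Q:9>6)
P1→{B,C} P2→{P,Q}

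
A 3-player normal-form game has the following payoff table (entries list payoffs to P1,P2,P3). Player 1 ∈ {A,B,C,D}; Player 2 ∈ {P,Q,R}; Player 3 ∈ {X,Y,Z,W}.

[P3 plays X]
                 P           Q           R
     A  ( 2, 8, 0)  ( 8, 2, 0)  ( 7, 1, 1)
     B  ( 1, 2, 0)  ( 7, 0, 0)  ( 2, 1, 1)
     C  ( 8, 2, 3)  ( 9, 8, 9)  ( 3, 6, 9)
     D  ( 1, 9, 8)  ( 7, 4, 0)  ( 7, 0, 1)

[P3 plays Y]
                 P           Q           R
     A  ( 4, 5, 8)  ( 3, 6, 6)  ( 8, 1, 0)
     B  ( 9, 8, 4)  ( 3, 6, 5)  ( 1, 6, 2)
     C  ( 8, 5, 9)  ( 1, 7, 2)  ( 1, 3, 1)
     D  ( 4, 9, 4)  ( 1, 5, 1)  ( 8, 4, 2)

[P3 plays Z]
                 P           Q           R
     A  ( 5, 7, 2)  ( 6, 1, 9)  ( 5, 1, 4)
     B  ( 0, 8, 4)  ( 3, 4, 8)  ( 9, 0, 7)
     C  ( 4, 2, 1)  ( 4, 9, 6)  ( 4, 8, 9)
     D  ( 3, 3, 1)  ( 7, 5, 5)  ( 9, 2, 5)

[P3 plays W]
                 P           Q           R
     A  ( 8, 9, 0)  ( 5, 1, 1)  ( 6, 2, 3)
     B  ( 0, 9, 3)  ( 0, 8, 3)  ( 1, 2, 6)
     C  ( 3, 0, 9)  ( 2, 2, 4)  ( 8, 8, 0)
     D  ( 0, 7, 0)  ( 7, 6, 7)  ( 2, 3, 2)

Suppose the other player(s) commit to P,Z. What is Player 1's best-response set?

argmax u_1 = {A}

u_1(A vs P,Z) = 5
u_1(B vs P,Z) = 0
u_1(C vs P,Z) = 4
u_1(D vs P,Z) = 3
max payoff 5 at {A}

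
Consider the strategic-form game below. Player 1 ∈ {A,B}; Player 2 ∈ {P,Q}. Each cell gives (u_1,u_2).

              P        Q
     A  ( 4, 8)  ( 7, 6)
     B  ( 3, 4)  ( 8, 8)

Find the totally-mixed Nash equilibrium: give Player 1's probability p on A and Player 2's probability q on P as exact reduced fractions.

(p,q) = (2/3, 1/2)

P1 indiff ⇒ q·4+(1-q)·7 = q·3+(1-q)·8 ⇒ q(1) = (1-q)(1) ⇒ q = 1/2
P2 indiff ⇒ p·8+(1-p)·4 = p·6+(1-p)·8 ⇒ p(2) = (1-p)(4) ⇒ p = 2/3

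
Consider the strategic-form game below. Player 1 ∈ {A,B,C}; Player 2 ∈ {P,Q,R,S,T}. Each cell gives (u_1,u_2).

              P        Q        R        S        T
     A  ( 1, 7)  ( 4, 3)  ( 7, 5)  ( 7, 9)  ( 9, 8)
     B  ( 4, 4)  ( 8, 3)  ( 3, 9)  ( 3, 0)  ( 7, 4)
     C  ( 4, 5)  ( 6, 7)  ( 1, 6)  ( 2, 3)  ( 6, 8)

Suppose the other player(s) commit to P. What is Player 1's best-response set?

u_1(A vs P) = 1
u_1(B vs P) = 4
u_1(C vs P) = 4
max payoff 4 at {B,C}

P1 best: {B,C}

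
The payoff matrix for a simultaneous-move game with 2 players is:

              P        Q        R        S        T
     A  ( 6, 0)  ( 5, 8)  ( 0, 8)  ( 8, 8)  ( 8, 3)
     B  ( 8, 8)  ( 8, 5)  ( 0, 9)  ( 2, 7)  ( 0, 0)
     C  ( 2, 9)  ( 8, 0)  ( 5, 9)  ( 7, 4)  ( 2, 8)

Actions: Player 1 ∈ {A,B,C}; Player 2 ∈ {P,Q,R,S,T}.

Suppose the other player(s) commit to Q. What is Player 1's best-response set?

P1 best: {B,C}

u_1(A vs Q) = 5
u_1(B vs Q) = 8
u_1(C vs Q) = 8
max payoff 8 at {B,C}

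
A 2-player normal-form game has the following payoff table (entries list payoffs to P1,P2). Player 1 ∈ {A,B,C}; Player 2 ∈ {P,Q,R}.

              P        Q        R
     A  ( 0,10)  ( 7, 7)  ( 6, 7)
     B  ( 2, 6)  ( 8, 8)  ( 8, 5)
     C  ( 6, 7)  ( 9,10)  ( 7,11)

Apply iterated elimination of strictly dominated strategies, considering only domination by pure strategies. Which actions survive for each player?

Remaining: P1:{B,C} P2:{Q,R}

P1 drop A (B beats it: P:2>0 Q:8>7 R:8>6)
P2 drop P (Q beats it: B:8>6 C:10>7)
P1→{B,C} P2→{Q,R}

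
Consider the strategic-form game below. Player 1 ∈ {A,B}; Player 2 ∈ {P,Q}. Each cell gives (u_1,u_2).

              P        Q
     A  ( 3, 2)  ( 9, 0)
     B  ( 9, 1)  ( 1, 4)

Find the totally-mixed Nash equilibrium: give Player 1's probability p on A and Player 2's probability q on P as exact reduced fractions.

P1 indiff ⇒ q·3+(1-q)·9 = q·9+(1-q)·1 ⇒ q(-6) = (1-q)(-8) ⇒ q = 4/7
P2 indiff ⇒ p·2+(1-p)·1 = p·0+(1-p)·4 ⇒ p(2) = (1-p)(3) ⇒ p = 3/5

P1 mixes 3/5 on A; P2 mixes 4/7 on P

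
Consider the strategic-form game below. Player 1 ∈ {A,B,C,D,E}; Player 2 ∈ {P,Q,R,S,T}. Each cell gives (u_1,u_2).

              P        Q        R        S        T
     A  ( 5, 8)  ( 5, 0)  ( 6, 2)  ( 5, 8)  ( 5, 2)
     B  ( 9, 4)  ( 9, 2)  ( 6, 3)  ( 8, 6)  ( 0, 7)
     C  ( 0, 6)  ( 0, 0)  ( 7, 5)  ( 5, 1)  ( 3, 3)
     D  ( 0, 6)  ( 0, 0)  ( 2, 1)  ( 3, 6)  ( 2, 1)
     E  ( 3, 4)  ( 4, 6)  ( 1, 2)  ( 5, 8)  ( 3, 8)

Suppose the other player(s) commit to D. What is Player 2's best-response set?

u_2(P vs D) = 6
u_2(Q vs D) = 0
u_2(R vs D) = 1
u_2(S vs D) = 6
u_2(T vs D) = 1
max payoff 6 at {P,S}

P2 best: {P,S}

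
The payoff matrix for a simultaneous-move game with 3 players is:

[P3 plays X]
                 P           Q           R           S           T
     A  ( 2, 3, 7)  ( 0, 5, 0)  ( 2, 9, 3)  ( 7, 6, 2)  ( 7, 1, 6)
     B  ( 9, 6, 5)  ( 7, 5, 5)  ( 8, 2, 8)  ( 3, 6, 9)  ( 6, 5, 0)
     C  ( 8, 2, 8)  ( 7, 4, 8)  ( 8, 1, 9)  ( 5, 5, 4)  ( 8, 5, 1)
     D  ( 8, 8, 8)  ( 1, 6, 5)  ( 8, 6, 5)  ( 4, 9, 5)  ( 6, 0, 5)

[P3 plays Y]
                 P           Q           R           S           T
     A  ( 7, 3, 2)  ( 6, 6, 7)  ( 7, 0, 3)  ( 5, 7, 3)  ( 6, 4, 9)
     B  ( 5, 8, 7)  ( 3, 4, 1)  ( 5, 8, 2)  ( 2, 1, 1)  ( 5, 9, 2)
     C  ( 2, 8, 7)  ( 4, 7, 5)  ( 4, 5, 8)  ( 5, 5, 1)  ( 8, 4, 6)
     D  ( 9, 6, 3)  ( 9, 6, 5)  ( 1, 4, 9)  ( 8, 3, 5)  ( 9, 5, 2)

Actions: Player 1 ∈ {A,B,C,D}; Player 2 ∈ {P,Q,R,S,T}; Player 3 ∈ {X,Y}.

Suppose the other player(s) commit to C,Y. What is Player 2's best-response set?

argmax u_2 = {P}

u_2(P vs C,Y) = 8
u_2(Q vs C,Y) = 7
u_2(R vs C,Y) = 5
u_2(S vs C,Y) = 5
u_2(T vs C,Y) = 4
max payoff 8 at {P}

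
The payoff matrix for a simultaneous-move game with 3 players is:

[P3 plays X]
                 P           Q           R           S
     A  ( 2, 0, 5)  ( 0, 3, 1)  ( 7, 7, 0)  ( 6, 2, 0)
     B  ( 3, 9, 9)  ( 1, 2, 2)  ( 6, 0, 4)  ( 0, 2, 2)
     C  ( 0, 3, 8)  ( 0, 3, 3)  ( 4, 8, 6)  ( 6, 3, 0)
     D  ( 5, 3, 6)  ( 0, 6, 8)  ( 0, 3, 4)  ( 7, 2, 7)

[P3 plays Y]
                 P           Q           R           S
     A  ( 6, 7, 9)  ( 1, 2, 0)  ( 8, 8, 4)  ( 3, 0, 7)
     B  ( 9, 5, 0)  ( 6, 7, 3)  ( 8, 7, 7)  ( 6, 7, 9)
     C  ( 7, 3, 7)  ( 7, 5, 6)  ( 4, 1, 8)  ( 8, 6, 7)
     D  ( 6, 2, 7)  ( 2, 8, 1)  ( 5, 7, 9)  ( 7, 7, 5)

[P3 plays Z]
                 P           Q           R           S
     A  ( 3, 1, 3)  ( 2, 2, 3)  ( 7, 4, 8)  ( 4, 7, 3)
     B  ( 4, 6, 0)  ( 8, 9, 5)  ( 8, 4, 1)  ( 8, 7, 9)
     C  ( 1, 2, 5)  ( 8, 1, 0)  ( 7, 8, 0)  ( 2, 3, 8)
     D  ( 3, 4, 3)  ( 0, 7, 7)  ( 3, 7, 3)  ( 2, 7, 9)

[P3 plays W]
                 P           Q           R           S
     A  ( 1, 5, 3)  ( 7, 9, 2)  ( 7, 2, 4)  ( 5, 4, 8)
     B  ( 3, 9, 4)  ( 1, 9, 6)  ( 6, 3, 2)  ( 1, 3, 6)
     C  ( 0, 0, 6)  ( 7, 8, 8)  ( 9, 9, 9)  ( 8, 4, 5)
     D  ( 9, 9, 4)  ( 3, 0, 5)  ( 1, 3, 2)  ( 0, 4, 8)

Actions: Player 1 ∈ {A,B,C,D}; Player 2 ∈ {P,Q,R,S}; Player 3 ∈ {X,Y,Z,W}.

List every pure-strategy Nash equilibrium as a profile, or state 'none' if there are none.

NE set: (B,R,Y), (C,R,W)

(A,P,X): not NE [P1→D gives 5>2; P2→R gives 7>0; P3→Y gives 9>5]
(A,P,Y): not NE [P1→B gives 9>6; P2→R gives 8>7]
(A,P,Z): not NE [P1→B gives 4>3; P2→S gives 7>1; P3→Y gives 9>3]
(A,P,W): not NE [P1→D gives 9>1; P2→Q gives 9>5; P3→Y gives 9>3]
(A,Q,X): not NE [P1→B gives 1>0; P2→R gives 7>3; P3→Z gives 3>1]
(A,Q,Y): not NE [P1→C gives 7>1; P2→R gives 8>2; P3→Z gives 3>0]
(A,Q,Z): not NE [P1→C gives 8>2; P2→S gives 7>2]
(A,Q,W): not NE [P3→Z gives 3>2]
(A,R,X): not NE [P3→Z gives 8>0]
(A,R,Y): not NE [P3→Z gives 8>4]
(A,R,Z): not NE [P1→B gives 8>7; P2→S gives 7>4]
(A,R,W): not NE [P1→C gives 9>7; P2→Q gives 9>2; P3→Z gives 8>4]
(A,S,X): not NE [P1→D gives 7>6; P2→R gives 7>2; P3→W gives 8>0]
(A,S,Y): not NE [P1→C gives 8>3; P2→R gives 8>0; P3→W gives 8>7]
(A,S,Z): not NE [P1→B gives 8>4; P3→W gives 8>3]
(A,S,W): not NE [P1→C gives 8>5; P2→Q gives 9>4]
(B,P,X): not NE [P1→D gives 5>3]
(B,P,Y): not NE [P2→S gives 7>5; P3→X gives 9>0]
(B,P,Z): not NE [P2→Q gives 9>6; P3→X gives 9>0]
(B,P,W): not NE [P1→D gives 9>3; P3→X gives 9>4]
(B,Q,X): not NE [P2→P gives 9>2; P3→W gives 6>2]
(B,Q,Y): not NE [P1→C gives 7>6; P3→W gives 6>3]
(B,Q,Z): not NE [P3→W gives 6>5]
(B,Q,W): not NE [P1→C gives 7>1]
(B,R,X): not NE [P1→A gives 7>6; P2→P gives 9>0; P3→Y gives 7>4]
(B,R,Y): NE
(B,R,Z): not NE [P2→Q gives 9>4; P3→Y gives 7>1]
(B,R,W): not NE [P1→C gives 9>6; P2→Q gives 9>3; P3→Y gives 7>2]
(B,S,X): not NE [P1→D gives 7>0; P2→P gives 9>2; P3→Z gives 9>2]
(B,S,Y): not NE [P1→C gives 8>6]
(B,S,Z): not NE [P2→Q gives 9>7]
(B,S,W): not NE [P1→C gives 8>1; P2→Q gives 9>3; P3→Z gives 9>6]
(C,P,X): not NE [P1→D gives 5>0; P2→R gives 8>3]
(C,P,Y): not NE [P1→B gives 9>7; P2→S gives 6>3; P3→X gives 8>7]
(C,P,Z): not NE [P1→B gives 4>1; P2→R gives 8>2; P3→X gives 8>5]
(C,P,W): not NE [P1→D gives 9>0; P2→R gives 9>0; P3→X gives 8>6]
(C,Q,X): not NE [P1→B gives 1>0; P2→R gives 8>3; P3→W gives 8>3]
(C,Q,Y): not NE [P2→S gives 6>5; P3→W gives 8>6]
(C,Q,Z): not NE [P2→R gives 8>1; P3→W gives 8>0]
(C,Q,W): not NE [P2→R gives 9>8]
(C,R,X): not NE [P1→A gives 7>4; P3→W gives 9>6]
(C,R,Y): not NE [P1→B gives 8>4; P2→S gives 6>1; P3→W gives 9>8]
(C,R,Z): not NE [P1→B gives 8>7; P3→W gives 9>0]
(C,R,W): NE
(C,S,X): not NE [P1→D gives 7>6; P2→R gives 8>3; P3→Z gives 8>0]
(C,S,Y): not NE [P3→Z gives 8>7]
(C,S,Z): not NE [P1→B gives 8>2; P2→R gives 8>3]
(C,S,W): not NE [P2→R gives 9>4; P3→Z gives 8>5]
(D,P,X): not NE [P2→Q gives 6>3; P3→Y gives 7>6]
(D,P,Y): not NE [P1→B gives 9>6; P2→Q gives 8>2]
(D,P,Z): not NE [P1→B gives 4>3; P2→S gives 7>4; P3→Y gives 7>3]
(D,P,W): not NE [P3→Y gives 7>4]
(D,Q,X): not NE [P1→B gives 1>0]
(D,Q,Y): not NE [P1→C gives 7>2; P3→X gives 8>1]
(D,Q,Z): not NE [P1→C gives 8>0; P3→X gives 8>7]
(D,Q,W): not NE [P1→C gives 7>3; P2→P gives 9>0; P3→X gives 8>5]
(D,R,X): not NE [P1→A gives 7>0; P2→Q gives 6>3; P3→Y gives 9>4]
(D,R,Y): not NE [P1→B gives 8>5; P2→Q gives 8>7]
(D,R,Z): not NE [P1→B gives 8>3; P3→Y gives 9>3]
(D,R,W): not NE [P1→C gives 9>1; P2→P gives 9>3; P3→Y gives 9>2]
(D,S,X): not NE [P2→Q gives 6>2; P3→Z gives 9>7]
(D,S,Y): not NE [P1→C gives 8>7; P2→Q gives 8>7; P3→Z gives 9>5]
(D,S,Z): not NE [P1→B gives 8>2]
(D,S,W): not NE [P1→C gives 8>0; P2→P gives 9>4; P3→Z gives 9>8]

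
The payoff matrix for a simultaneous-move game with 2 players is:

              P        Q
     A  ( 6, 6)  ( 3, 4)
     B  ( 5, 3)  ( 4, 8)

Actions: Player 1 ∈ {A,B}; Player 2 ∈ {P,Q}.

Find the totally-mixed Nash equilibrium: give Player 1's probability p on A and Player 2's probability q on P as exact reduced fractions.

(p,q) = (5/7, 1/2)

P1 indiff ⇒ q·6+(1-q)·3 = q·5+(1-q)·4 ⇒ q(1) = (1-q)(1) ⇒ q = 1/2
P2 indiff ⇒ p·6+(1-p)·3 = p·4+(1-p)·8 ⇒ p(2) = (1-p)(5) ⇒ p = 5/7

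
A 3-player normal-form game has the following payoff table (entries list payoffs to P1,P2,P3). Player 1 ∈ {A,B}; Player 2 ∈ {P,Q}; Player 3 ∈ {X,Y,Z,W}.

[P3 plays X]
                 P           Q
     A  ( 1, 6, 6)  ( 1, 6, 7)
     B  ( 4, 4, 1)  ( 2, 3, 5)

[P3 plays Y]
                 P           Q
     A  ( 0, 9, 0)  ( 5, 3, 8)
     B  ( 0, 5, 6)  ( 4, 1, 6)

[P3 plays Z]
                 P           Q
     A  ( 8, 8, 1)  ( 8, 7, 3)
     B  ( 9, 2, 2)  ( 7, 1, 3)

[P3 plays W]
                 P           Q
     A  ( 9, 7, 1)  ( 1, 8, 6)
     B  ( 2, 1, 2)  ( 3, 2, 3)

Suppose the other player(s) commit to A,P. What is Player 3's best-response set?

u_3(X vs A,P) = 6
u_3(Y vs A,P) = 0
u_3(Z vs A,P) = 1
u_3(W vs A,P) = 1
max payoff 6 at {X}

P3 best: {X}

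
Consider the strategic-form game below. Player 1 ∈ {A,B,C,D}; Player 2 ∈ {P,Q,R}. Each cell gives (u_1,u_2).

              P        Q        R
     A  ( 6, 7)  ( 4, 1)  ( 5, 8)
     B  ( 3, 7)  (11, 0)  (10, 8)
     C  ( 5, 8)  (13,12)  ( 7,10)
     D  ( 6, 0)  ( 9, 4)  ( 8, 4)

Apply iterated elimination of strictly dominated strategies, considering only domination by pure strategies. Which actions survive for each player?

P2 drop P (R beats it: A:8>7 B:8>7 C:10>8 D:4>0)
P1 drop A (B beats it: Q:11>4 R:10>5)
P1 drop D (B beats it: Q:11>9 R:10>8)
P1→{B,C} P2→{Q,R}

Remaining: P1:{B,C} P2:{Q,R}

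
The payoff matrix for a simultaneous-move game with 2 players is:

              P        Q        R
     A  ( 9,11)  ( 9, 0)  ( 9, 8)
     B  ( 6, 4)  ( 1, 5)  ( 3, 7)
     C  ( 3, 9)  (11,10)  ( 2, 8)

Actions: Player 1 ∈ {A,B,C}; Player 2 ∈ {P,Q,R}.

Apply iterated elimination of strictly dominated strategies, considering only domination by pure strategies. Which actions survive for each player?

IESDS → P1:{A,C} P2:{P,Q}

P1 drop B (A beats it: P:9>6 Q:9>1 R:9>3)
P2 drop R (P beats it: A:11>8 C:9>8)
P1→{A,C} P2→{P,Q}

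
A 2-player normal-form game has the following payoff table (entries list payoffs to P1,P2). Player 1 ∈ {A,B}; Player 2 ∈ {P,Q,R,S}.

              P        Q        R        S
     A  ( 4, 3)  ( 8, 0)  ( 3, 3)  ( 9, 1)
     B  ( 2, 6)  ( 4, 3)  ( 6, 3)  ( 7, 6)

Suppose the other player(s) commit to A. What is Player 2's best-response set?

u_2(P vs A) = 3
u_2(Q vs A) = 0
u_2(R vs A) = 3
u_2(S vs A) = 1
max payoff 3 at {P,R}

argmax u_2 = {P,R}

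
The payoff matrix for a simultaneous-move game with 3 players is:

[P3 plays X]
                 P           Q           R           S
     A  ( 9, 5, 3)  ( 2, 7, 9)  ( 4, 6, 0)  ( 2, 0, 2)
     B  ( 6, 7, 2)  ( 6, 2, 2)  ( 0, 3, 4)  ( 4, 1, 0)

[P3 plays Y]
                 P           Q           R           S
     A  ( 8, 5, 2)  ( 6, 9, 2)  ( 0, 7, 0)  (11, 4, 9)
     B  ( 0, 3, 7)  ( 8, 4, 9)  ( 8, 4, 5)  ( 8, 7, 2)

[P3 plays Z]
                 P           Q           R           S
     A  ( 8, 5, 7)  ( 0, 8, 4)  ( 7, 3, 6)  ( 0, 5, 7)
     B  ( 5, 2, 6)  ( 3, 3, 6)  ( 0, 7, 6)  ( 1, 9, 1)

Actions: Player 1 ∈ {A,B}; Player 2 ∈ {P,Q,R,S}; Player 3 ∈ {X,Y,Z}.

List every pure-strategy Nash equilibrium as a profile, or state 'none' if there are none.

No pure NE.

(A,P,X): not NE [P2→Q gives 7>5; P3→Z gives 7>3]
(A,P,Y): not NE [P2→Q gives 9>5; P3→Z gives 7>2]
(A,P,Z): not NE [P2→Q gives 8>5]
(A,Q,X): not NE [P1→B gives 6>2]
(A,Q,Y): not NE [P1→B gives 8>6; P3→X gives 9>2]
(A,Q,Z): not NE [P1→B gives 3>0; P3→X gives 9>4]
(A,R,X): not NE [P2→Q gives 7>6; P3→Z gives 6>0]
(A,R,Y): not NE [P1→B gives 8>0; P2→Q gives 9>7; P3→Z gives 6>0]
(A,R,Z): not NE [P2→Q gives 8>3]
(A,S,X): not NE [P1→B gives 4>2; P2→Q gives 7>0; P3→Y gives 9>2]
(A,S,Y): not NE [P2→Q gives 9>4]
(A,S,Z): not NE [P1→B gives 1>0; P2→Q gives 8>5; P3→Y gives 9>7]
(B,P,X): not NE [P1→A gives 9>6; P3→Y gives 7>2]
(B,P,Y): not NE [P1→A gives 8>0; P2→S gives 7>3]
(B,P,Z): not NE [P1→A gives 8>5; P2→S gives 9>2; P3→Y gives 7>6]
(B,Q,X): not NE [P2→P gives 7>2; P3→Y gives 9>2]
(B,Q,Y): not NE [P2→S gives 7>4]
(B,Q,Z): not NE [P2→S gives 9>3; P3→Y gives 9>6]
(B,R,X): not NE [P1→A gives 4>0; P2→P gives 7>3; P3→Z gives 6>4]
(B,R,Y): not NE [P2→S gives 7>4; P3→Z gives 6>5]
(B,R,Z): not NE [P1→A gives 7>0; P2→S gives 9>7]
(B,S,X): not NE [P2→P gives 7>1; P3→Y gives 2>0]
(B,S,Y): not NE [P1→A gives 11>8]
(B,S,Z): not NE [P3→Y gives 2>1]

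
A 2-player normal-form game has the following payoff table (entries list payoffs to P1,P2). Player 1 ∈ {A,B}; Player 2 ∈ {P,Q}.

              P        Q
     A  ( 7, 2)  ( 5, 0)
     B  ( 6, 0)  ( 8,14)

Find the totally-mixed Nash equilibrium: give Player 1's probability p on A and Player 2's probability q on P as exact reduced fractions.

P1 indiff ⇒ q·7+(1-q)·5 = q·6+(1-q)·8 ⇒ q(1) = (1-q)(3) ⇒ q = 3/4
P2 indiff ⇒ p·2+(1-p)·0 = p·0+(1-p)·14 ⇒ p(2) = (1-p)(14) ⇒ p = 7/8

p=7/8, q=3/4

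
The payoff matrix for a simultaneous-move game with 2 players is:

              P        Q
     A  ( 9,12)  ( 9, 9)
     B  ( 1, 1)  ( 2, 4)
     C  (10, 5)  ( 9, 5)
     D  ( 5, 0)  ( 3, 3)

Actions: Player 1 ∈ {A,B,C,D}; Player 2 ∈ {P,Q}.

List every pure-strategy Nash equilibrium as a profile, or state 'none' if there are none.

Nash profiles: (C,P), (C,Q)

(A,P): not NE [P1→C gives 10>9]
(A,Q): not NE [P2→P gives 12>9]
(B,P): not NE [P1→C gives 10>1; P2→Q gives 4>1]
(B,Q): not NE [P1→C gives 9>2]
(C,P): NE
(C,Q): NE
(D,P): not NE [P1→C gives 10>5; P2→Q gives 3>0]
(D,Q): not NE [P1→C gives 9>3]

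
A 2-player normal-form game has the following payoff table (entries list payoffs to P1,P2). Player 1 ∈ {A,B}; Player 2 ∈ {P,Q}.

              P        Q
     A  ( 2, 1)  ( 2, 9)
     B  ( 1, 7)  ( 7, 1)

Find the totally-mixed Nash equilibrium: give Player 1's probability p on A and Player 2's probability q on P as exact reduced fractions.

P1 indiff ⇒ q·2+(1-q)·2 = q·1+(1-q)·7 ⇒ q(1) = (1-q)(5) ⇒ q = 5/6
P2 indiff ⇒ p·1+(1-p)·7 = p·9+(1-p)·1 ⇒ p(-8) = (1-p)(-6) ⇒ p = 3/7

p=3/7, q=5/6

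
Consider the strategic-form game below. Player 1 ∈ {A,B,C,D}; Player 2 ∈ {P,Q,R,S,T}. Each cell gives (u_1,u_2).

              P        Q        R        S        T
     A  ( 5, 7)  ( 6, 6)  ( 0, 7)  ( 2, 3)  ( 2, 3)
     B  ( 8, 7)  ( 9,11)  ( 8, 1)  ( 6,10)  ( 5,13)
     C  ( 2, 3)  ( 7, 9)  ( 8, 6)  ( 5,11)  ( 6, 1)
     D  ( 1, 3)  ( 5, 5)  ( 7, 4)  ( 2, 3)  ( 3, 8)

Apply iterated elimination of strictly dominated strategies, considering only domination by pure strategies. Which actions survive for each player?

Survivors P1:{B,C} P2:{Q,S,T}

P1 drop A (B beats it: P:8>5 Q:9>6 R:8>0 S:6>2 T:5>2)
P1 drop D (B beats it: P:8>1 Q:9>5 R:8>7 S:6>2 T:5>3)
P2 drop P (Q beats it: B:11>7 C:9>3)
P2 drop R (Q beats it: B:11>1 C:9>6)
P1→{B,C} P2→{Q,S,T}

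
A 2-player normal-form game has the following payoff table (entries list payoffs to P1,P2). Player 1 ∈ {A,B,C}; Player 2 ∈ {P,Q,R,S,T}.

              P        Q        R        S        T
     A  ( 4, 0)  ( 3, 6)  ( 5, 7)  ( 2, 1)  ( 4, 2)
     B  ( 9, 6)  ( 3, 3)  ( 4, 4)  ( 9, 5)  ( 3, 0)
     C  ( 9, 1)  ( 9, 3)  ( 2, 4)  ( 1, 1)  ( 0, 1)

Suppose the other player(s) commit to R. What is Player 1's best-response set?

P1 best: {A}

u_1(A vs R) = 5
u_1(B vs R) = 4
u_1(C vs R) = 2
max payoff 5 at {A}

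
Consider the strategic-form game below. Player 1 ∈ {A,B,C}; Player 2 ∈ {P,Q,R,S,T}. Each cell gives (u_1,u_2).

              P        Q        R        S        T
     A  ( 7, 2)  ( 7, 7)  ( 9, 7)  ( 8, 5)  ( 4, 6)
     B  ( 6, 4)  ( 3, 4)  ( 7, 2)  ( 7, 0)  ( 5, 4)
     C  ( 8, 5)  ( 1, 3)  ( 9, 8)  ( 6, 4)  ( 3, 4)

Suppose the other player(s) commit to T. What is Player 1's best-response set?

P1 best: {B}

u_1(A vs T) = 4
u_1(B vs T) = 5
u_1(C vs T) = 3
max payoff 5 at {B}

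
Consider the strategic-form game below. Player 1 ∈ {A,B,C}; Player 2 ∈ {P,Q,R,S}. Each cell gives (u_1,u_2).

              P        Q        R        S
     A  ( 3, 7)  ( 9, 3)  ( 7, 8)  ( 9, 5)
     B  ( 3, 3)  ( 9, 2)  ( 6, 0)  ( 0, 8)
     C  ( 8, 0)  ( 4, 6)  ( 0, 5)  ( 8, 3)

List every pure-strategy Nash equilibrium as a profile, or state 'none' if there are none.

(A,P): not NE [P1→C gives 8>3; P2→R gives 8>7]
(A,Q): not NE [P2→R gives 8>3]
(A,R): NE
(A,S): not NE [P2→R gives 8>5]
(B,P): not NE [P1→C gives 8>3; P2→S gives 8>3]
(B,Q): not NE [P2→S gives 8>2]
(B,R): not NE [P1→A gives 7>6; P2→S gives 8>0]
(B,S): not NE [P1→A gives 9>0]
(C,P): not NE [P2→Q gives 6>0]
(C,Q): not NE [P1→B gives 9>4]
(C,R): not NE [P1→A gives 7>0; P2→Q gives 6>5]
(C,S): not NE [P1→A gives 9>8; P2→Q gives 6>3]

NE set: (A,R)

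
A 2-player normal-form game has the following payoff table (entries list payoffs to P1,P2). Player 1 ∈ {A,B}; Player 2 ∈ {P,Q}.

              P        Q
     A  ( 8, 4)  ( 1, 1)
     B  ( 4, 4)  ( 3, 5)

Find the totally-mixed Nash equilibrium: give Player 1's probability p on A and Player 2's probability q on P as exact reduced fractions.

P1 indiff ⇒ q·8+(1-q)·1 = q·4+(1-q)·3 ⇒ q(4) = (1-q)(2) ⇒ q = 1/3
P2 indiff ⇒ p·4+(1-p)·4 = p·1+(1-p)·5 ⇒ p(3) = (1-p)(1) ⇒ p = 1/4

P1 mixes 1/4 on A; P2 mixes 1/3 on P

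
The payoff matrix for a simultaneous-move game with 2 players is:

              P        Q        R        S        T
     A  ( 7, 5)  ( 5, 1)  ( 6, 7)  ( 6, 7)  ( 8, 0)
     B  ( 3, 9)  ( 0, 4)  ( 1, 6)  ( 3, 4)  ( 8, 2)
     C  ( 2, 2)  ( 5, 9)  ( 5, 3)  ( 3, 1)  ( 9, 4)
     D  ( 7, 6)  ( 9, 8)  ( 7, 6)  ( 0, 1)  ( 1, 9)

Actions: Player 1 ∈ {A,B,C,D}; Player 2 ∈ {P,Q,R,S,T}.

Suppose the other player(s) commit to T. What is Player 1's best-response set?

P1 best: {C}

u_1(A vs T) = 8
u_1(B vs T) = 8
u_1(C vs T) = 9
u_1(D vs T) = 1
max payoff 9 at {C}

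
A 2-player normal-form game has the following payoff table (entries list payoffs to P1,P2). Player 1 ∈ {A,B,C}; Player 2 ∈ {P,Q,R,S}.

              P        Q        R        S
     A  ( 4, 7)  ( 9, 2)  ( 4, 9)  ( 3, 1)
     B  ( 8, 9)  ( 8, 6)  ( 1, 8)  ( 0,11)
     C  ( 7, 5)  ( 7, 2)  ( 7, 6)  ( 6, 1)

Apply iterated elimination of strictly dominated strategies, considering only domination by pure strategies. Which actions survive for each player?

P2 drop Q (P beats it: A:7>2 B:9>6 C:5>2)
P1 drop A (C beats it: P:7>4 R:7>4 S:6>3)
P1→{B,C} P2→{P,R,S}

IESDS → P1:{B,C} P2:{P,R,S}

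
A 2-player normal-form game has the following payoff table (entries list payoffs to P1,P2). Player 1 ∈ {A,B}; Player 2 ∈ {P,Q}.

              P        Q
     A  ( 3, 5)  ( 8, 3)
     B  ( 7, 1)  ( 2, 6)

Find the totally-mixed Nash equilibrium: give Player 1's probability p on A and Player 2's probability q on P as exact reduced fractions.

p=5/7, q=3/5

P1 indiff ⇒ q·3+(1-q)·8 = q·7+(1-q)·2 ⇒ q(-4) = (1-q)(-6) ⇒ q = 3/5
P2 indiff ⇒ p·5+(1-p)·1 = p·3+(1-p)·6 ⇒ p(2) = (1-p)(5) ⇒ p = 5/7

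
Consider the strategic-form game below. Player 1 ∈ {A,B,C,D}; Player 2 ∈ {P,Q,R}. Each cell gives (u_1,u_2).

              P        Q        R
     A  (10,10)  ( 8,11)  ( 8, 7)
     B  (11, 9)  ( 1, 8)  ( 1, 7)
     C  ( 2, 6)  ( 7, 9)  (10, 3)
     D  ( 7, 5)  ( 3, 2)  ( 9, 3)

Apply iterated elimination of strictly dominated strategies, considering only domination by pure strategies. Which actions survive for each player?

Remaining: P1:{A,B} P2:{P,Q}

P2 drop R (P beats it: A:10>7 B:9>7 C:6>3 D:5>3)
P1 drop C (A beats it: P:10>2 Q:8>7)
P1 drop D (A beats it: P:10>7 Q:8>3)
P1→{A,B} P2→{P,Q}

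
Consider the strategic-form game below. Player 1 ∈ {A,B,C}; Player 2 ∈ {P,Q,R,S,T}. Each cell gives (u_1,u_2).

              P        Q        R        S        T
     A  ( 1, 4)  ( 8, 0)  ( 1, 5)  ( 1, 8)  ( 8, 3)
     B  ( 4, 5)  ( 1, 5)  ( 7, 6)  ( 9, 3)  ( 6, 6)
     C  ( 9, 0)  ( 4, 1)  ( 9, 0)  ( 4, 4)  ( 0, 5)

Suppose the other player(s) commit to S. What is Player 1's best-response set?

u_1(A vs S) = 1
u_1(B vs S) = 9
u_1(C vs S) = 4
max payoff 9 at {B}

P1 best: {B}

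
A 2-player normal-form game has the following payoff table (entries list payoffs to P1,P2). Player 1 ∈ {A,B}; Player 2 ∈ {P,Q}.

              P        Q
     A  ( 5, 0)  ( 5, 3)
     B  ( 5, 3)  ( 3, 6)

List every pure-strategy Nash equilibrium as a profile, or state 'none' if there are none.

(A,P): not NE [P2→Q gives 3>0]
(A,Q): NE
(B,P): not NE [P2→Q gives 6>3]
(B,Q): not NE [P1→A gives 5>3]

NE set: (A,Q)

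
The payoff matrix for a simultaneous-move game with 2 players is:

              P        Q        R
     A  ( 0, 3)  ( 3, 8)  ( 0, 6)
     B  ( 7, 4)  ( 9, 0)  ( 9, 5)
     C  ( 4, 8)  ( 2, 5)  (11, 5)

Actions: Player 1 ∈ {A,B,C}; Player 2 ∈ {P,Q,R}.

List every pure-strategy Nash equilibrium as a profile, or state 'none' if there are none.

(A,P): not NE [P1→B gives 7>0; P2→Q gives 8>3]
(A,Q): not NE [P1→B gives 9>3]
(A,R): not NE [P1→C gives 11>0; P2→Q gives 8>6]
(B,P): not NE [P2→R gives 5>4]
(B,Q): not NE [P2→R gives 5>0]
(B,R): not NE [P1→C gives 11>9]
(C,P): not NE [P1→B gives 7>4]
(C,Q): not NE [P1→B gives 9>2; P2→P gives 8>5]
(C,R): not NE [P2→P gives 8>5]

Equilibria: none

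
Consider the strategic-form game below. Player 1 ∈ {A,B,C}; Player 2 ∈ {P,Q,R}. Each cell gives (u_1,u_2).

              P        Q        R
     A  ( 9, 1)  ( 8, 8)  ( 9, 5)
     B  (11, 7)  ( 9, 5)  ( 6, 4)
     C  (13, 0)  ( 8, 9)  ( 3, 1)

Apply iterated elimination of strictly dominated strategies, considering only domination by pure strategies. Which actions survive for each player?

Remaining: P1:{B,C} P2:{P,Q}

P2 drop R (Q beats it: A:8>5 B:5>4 C:9>1)
P1 drop A (B beats it: P:11>9 Q:9>8)
P1→{B,C} P2→{P,Q}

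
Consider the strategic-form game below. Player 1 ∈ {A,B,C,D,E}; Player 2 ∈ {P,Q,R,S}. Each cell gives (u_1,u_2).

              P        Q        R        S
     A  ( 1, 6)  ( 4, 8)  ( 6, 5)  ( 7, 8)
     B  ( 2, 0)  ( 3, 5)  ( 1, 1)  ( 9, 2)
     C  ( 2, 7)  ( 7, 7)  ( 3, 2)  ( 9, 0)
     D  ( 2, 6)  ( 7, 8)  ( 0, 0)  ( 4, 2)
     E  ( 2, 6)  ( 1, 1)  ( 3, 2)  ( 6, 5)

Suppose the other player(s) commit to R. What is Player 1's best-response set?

u_1(A vs R) = 6
u_1(B vs R) = 1
u_1(C vs R) = 3
u_1(D vs R) = 0
u_1(E vs R) = 3
max payoff 6 at {A}

P1 best: {A}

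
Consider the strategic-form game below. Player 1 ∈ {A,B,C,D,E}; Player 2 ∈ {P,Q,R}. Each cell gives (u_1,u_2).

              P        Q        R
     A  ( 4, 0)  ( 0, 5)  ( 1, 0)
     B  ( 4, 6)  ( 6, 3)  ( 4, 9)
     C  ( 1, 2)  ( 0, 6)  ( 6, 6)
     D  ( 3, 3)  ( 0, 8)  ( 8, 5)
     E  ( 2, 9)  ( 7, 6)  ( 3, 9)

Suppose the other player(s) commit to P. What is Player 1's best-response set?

u_1(A vs P) = 4
u_1(B vs P) = 4
u_1(C vs P) = 1
u_1(D vs P) = 3
u_1(E vs P) = 2
max payoff 4 at {A,B}

argmax u_1 = {A,B}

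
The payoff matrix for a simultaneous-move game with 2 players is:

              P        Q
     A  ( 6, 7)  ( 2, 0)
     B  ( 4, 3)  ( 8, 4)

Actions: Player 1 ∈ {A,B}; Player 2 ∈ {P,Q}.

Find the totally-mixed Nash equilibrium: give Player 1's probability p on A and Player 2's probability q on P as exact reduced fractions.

P1 mixes 1/8 on A; P2 mixes 3/4 on P

P1 indiff ⇒ q·6+(1-q)·2 = q·4+(1-q)·8 ⇒ q(2) = (1-q)(6) ⇒ q = 3/4
P2 indiff ⇒ p·7+(1-p)·3 = p·0+(1-p)·4 ⇒ p(7) = (1-p)(1) ⇒ p = 1/8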